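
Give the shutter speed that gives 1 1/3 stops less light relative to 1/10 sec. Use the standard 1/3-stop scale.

Shutter speed: 1/10 → 1/13 → 1/15 → 1/20 → 1/25 — 1 1/3 stops shorter (darker).

1/25s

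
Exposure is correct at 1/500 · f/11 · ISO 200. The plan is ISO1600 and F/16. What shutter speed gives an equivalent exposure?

ISO: 200 → 400 → 800 → 1600 — 3 stops raised (brighter).
Aperture: f/11 → f/16 — 1 stop narrower (darker).
Net change so far: 2 stops brighter. Offset with the shutter speed: 1/500 → 1/1000 → 1/2000.

1/2000s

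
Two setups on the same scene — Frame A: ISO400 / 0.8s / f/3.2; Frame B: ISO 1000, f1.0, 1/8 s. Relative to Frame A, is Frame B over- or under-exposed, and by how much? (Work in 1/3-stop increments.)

Aperture: f/3.2 → f/2.8 → f/2.5 → f/2.2 → f/2 → f/1.8 → f/1.6 → f/1.4 → f/1.2 → f/1.1 → f/1.0 — 3 1/3 stops opened up (brighter).
Shutter speed: 0.8 → 0.6 → 0.5 → 0.4 → 0.3 → 1/4 → 1/5 → 1/6 → 1/8 — 2 2/3 stops faster (darker).
ISO: 400 → 500 → 640 → 800 → 1000 — 1 1/3 stops raised (brighter).
Net: +3 1/3 −2 2/3 +1 1/3 = +2 stops.

2 stops brighter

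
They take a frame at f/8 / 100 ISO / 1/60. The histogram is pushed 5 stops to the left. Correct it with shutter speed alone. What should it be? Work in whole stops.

1/2s

Underexposed by 5 stops → need 5 stops brighter.
Shutter speed: 1/60 → 1/30 → 1/15 → 1/8 → 1/4 → 1/2.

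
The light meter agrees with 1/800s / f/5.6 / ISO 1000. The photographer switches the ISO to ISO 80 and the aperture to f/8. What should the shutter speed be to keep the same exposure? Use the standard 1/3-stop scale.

ISO: 1000 → 800 → 640 → 500 → 400 → 320 → 250 → 200 → 160 → 125 → 100 → 80 — 3 2/3 stops dropped (darker).
Aperture: f/5.6 → f/6.3 → f/7.1 → f/8 — 1 stop stopped down (darker).
Net change so far: 4 2/3 stops darker. Offset with the shutter speed: 1/800 → 1/640 → 1/500 → 1/400 → 1/320 → 1/250 → 1/200 → 1/160 → 1/125 → 1/100 → 1/80 → 1/60 → 1/50 → 1/40 → 1/30.

1/30s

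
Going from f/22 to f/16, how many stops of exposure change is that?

1 stop

f/22 → f/16 — count the steps: 1 stop.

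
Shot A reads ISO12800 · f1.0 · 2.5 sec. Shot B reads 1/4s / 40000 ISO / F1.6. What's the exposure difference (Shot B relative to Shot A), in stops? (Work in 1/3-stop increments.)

3 stops darker

Aperture: f/1.0 → f/1.1 → f/1.2 → f/1.4 → f/1.6 — 1 1/3 stops stopped down (darker).
Shutter speed: 2.5 → 2 → 1.6 → 1.3 → 1 → 0.8 → 0.6 → 0.5 → 0.4 → 0.3 → 1/4 — 3 1/3 stops faster (darker).
ISO: 12800 → 16000 → 20000 → 25600 → 32000 → 40000 — 1 2/3 stops higher (brighter).
Net: −1 1/3 −3 1/3 +1 2/3 = −3 stops.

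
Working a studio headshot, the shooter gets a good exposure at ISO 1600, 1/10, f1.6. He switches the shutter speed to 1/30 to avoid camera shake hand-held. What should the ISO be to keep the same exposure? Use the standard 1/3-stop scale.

ISO 5000

Shutter speed: 1/10 → 1/13 → 1/15 → 1/20 → 1/25 → 1/30 — 1 2/3 stops faster (darker).
Need 1 2/3 stops brighter from the ISO: 1600 → 2000 → 2500 → 3200 → 4000 → 5000.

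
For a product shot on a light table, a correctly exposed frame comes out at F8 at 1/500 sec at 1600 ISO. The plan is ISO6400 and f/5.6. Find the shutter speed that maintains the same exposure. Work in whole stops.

ISO: 1600 → 3200 → 6400 — 2 stops raised (brighter).
Aperture: f/8 → f/5.6 — 1 stop larger aperture (brighter).
Net change so far: 3 stops brighter. Offset with the shutter speed: 1/500 → 1/1000 → 1/2000 → 1/4000.

1/4000s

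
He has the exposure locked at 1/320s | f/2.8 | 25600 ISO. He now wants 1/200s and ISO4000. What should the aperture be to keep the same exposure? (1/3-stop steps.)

f/1.4

Shutter speed: 1/320 → 1/250 → 1/200 — 2/3 stop slower (brighter).
ISO: 25600 → 20000 → 16000 → 12800 → 10000 → 8000 → 6400 → 5000 → 4000 — 2 2/3 stops dropped (darker).
Net change so far: 2 stops darker. Offset with the aperture: f/2.8 → f/2.5 → f/2.2 → f/2 → f/1.8 → f/1.6 → f/1.4.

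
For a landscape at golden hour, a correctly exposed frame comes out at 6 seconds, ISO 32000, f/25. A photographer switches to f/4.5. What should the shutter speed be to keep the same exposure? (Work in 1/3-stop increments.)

Aperture: f/25 → f/22 → f/20 → f/18 → f/16 → f/14 → f/13 → f/11 → f/10 → f/9 → f/8 → f/7.1 → f/6.3 → f/5.6 → f/5 → f/4.5 — 5 stops larger aperture (brighter).
Need 5 stops darker from the shutter speed: 6 → 5 → 4 → 3.2 → 2.5 → 2 → 1.6 → 1.3 → 1 → 0.8 → 0.6 → 0.5 → 0.4 → 0.3 → 1/4 → 1/5.

1/5s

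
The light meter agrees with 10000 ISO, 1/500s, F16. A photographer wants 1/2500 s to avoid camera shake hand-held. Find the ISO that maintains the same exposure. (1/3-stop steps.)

Shutter speed: 1/500 → 1/640 → 1/800 → 1/1000 → 1/1250 → 1/1600 → 1/2000 → 1/2500 — 2 1/3 stops shorter (darker).
Need 2 1/3 stops brighter from the ISO: 10000 → 12800 → 16000 → 20000 → 25600 → 32000 → 40000 → 51200.

ISO 51200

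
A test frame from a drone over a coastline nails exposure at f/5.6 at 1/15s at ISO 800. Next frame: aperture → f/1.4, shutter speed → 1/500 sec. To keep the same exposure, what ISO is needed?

Aperture: f/5.6 → f/4 → f/2.8 → f/2 → f/1.4 — 4 stops opened up (brighter).
Shutter speed: 1/15 → 1/30 → 1/60 → 1/125 → 1/250 → 1/500 — 5 stops faster (darker).
Net change so far: 1 stop darker. Offset with the ISO: 800 → 1600.

ISO 1600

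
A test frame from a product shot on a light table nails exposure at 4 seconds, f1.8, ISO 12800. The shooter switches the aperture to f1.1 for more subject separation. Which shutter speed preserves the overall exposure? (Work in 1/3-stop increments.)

1.6 s

Aperture: f/1.8 → f/1.6 → f/1.4 → f/1.2 → f/1.1 — 1 1/3 stops larger aperture (brighter).
Need 1 1/3 stops darker from the shutter speed: 4 → 3.2 → 2.5 → 2 → 1.6.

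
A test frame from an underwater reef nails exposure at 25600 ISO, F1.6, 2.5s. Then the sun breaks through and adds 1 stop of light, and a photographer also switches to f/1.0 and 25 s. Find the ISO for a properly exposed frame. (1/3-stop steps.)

ISO 500

Scene light: 1 stop brighter.
Aperture: f/1.6 → f/1.4 → f/1.2 → f/1.1 → f/1.0 — 1 1/3 stops opened up (brighter).
Shutter speed: 2.5 → 3.2 → 4 → 5 → 6 → 8 → 10 → 13 → 15 → 20 → 25 — 3 1/3 stops slower (brighter).
Net so far: 5 2/3 stops brighter. ISO: 25600 → 20000 → 16000 → 12800 → 10000 → 8000 → 6400 → 5000 → 4000 → 3200 → 2500 → 2000 → 1600 → 1250 → 1000 → 800 → 640 → 500.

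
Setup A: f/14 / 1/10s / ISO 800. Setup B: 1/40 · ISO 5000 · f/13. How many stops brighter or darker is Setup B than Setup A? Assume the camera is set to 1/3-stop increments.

1 stop brighter

Aperture: f/14 → f/13 — 1/3 stop opened up (brighter).
Shutter speed: 1/10 → 1/13 → 1/15 → 1/20 → 1/25 → 1/30 → 1/40 — 2 stops faster (darker).
ISO: 800 → 1000 → 1250 → 1600 → 2000 → 2500 → 3200 → 4000 → 5000 — 2 2/3 stops raised (brighter).
Net: +1/3 −2 +2 2/3 = +1 stop.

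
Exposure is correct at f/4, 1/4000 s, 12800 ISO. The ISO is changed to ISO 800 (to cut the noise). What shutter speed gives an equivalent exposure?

1/250s

ISO: 12800 → 6400 → 3200 → 1600 → 800 — 4 stops lower (darker).
Need 4 stops brighter from the shutter speed: 1/4000 → 1/2000 → 1/1000 → 1/500 → 1/250.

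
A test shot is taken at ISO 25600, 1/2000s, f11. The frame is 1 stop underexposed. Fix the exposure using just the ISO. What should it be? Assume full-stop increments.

Underexposed by 1 stop → need 1 stop brighter.
ISO: 25600 → 51200.

ISO 51200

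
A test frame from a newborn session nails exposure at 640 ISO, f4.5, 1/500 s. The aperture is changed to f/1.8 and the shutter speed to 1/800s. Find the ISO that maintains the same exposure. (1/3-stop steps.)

Aperture: f/4.5 → f/4 → f/3.5 → f/3.2 → f/2.8 → f/2.5 → f/2.2 → f/2 → f/1.8 — 2 2/3 stops opened up (brighter).
Shutter speed: 1/500 → 1/640 → 1/800 — 2/3 stop shorter (darker).
Net change so far: 2 stops brighter. Offset with the ISO: 640 → 500 → 400 → 320 → 250 → 200 → 160.

ISO 160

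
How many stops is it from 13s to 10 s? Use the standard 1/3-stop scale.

1/3 stop

13 → 10 — count the steps: 1 third-stops = 1/3 stop.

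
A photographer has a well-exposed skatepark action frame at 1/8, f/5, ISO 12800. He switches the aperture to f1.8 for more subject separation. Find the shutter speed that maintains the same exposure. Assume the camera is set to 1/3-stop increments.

1/60s

Aperture: f/5 → f/4.5 → f/4 → f/3.5 → f/3.2 → f/2.8 → f/2.5 → f/2.2 → f/2 → f/1.8 — 3 stops opened up (brighter).
Need 3 stops darker from the shutter speed: 1/8 → 1/10 → 1/13 → 1/15 → 1/20 → 1/25 → 1/30 → 1/40 → 1/50 → 1/60.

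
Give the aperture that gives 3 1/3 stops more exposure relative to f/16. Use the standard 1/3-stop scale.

f/5

Aperture: f/16 → f/14 → f/13 → f/11 → f/10 → f/9 → f/8 → f/7.1 → f/6.3 → f/5.6 → f/5 — 3 1/3 stops larger aperture (brighter).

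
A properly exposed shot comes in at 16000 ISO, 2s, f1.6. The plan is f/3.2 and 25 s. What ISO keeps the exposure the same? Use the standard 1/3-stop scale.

Aperture: f/1.6 → f/1.8 → f/2 → f/2.2 → f/2.5 → f/2.8 → f/3.2 — 2 stops stopped down (darker).
Shutter speed: 2 → 2.5 → 3.2 → 4 → 5 → 6 → 8 → 10 → 13 → 15 → 20 → 25 — 3 2/3 stops longer (brighter).
Net change so far: 1 2/3 stops brighter. Offset with the ISO: 16000 → 12800 → 10000 → 8000 → 6400 → 5000.

ISO 5000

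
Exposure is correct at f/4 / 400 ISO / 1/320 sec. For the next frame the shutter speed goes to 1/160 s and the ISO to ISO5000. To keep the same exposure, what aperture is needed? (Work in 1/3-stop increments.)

f/20

Shutter speed: 1/320 → 1/250 → 1/200 → 1/160 — 1 stop longer (brighter).
ISO: 400 → 500 → 640 → 800 → 1000 → 1250 → 1600 → 2000 → 2500 → 3200 → 4000 → 5000 — 3 2/3 stops raised (brighter).
Net change so far: 4 2/3 stops brighter. Offset with the aperture: f/4 → f/4.5 → f/5 → f/5.6 → f/6.3 → f/7.1 → f/8 → f/9 → f/10 → f/11 → f/13 → f/14 → f/16 → f/18 → f/20.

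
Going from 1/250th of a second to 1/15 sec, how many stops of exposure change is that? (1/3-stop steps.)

1/250 → 1/200 → 1/160 → 1/125 → 1/100 → 1/80 → 1/60 → 1/50 → 1/40 → 1/30 → 1/25 → 1/20 → 1/15 — count the steps: 12 third-stops = 4 stops.

4 stops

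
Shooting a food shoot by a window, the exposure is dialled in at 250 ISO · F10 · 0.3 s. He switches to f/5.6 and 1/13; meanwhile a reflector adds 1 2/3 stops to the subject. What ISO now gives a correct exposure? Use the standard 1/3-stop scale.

ISO 100

Scene light: 1 2/3 stops brighter.
Aperture: f/10 → f/9 → f/8 → f/7.1 → f/6.3 → f/5.6 — 1 2/3 stops wider (brighter).
Shutter speed: 0.3 → 1/4 → 1/5 → 1/6 → 1/8 → 1/10 → 1/13 — 2 stops faster (darker).
Net so far: 1 1/3 stops brighter. ISO: 250 → 200 → 160 → 125 → 100.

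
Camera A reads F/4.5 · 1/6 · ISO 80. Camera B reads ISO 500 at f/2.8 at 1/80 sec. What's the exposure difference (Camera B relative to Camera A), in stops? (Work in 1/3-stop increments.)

Aperture: f/4.5 → f/4 → f/3.5 → f/3.2 → f/2.8 — 1 1/3 stops wider (brighter).
Shutter speed: 1/6 → 1/8 → 1/10 → 1/13 → 1/15 → 1/20 → 1/25 → 1/30 → 1/40 → 1/50 → 1/60 → 1/80 — 3 2/3 stops faster (darker).
ISO: 80 → 100 → 125 → 160 → 200 → 250 → 320 → 400 → 500 — 2 2/3 stops higher (brighter).
Net: +1 1/3 −3 2/3 +2 2/3 = +1/3 stops.

1/3 stop brighter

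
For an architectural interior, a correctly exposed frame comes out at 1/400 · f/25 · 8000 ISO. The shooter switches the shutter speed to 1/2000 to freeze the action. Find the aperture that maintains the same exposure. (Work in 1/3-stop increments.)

f/11

Shutter speed: 1/400 → 1/500 → 1/640 → 1/800 → 1/1000 → 1/1250 → 1/1600 → 1/2000 — 2 1/3 stops faster (darker).
Need 2 1/3 stops brighter from the aperture: f/25 → f/22 → f/20 → f/18 → f/16 → f/14 → f/13 → f/11.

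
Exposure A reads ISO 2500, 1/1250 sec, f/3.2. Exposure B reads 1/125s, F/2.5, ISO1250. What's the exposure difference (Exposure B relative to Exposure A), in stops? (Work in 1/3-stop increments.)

3 stops brighter

Aperture: f/3.2 → f/2.8 → f/2.5 — 2/3 stop larger aperture (brighter).
Shutter speed: 1/1250 → 1/1000 → 1/800 → 1/640 → 1/500 → 1/400 → 1/320 → 1/250 → 1/200 → 1/160 → 1/125 — 3 1/3 stops slower (brighter).
ISO: 2500 → 2000 → 1600 → 1250 — 1 stop dropped (darker).
Net: +2/3 +3 1/3 −1 = +3 stops.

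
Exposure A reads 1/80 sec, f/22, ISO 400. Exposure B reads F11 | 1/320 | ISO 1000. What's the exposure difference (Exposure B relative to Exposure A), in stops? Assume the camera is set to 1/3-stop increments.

Aperture: f/22 → f/20 → f/18 → f/16 → f/14 → f/13 → f/11 — 2 stops wider (brighter).
Shutter speed: 1/80 → 1/100 → 1/125 → 1/160 → 1/200 → 1/250 → 1/320 — 2 stops shorter (darker).
ISO: 400 → 500 → 640 → 800 → 1000 — 1 1/3 stops raised (brighter).
Net: +2 −2 +1 1/3 = +1 1/3 stops.

1 1/3 stops brighter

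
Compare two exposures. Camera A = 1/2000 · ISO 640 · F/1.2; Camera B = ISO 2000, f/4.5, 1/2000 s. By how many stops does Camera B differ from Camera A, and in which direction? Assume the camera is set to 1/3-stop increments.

Aperture: f/1.2 → f/1.4 → f/1.6 → f/1.8 → f/2 → f/2.2 → f/2.5 → f/2.8 → f/3.2 → f/3.5 → f/4 → f/4.5 — 3 2/3 stops narrower (darker).
Shutter speed: unchanged.
ISO: 640 → 800 → 1000 → 1250 → 1600 → 2000 — 1 2/3 stops higher (brighter).
Net: −3 2/3 +1 2/3 = −2 stops.

2 stops darker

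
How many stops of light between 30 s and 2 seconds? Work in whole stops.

30 → 15 → 8 → 4 → 2 — count the steps: 4 stops.

4 stops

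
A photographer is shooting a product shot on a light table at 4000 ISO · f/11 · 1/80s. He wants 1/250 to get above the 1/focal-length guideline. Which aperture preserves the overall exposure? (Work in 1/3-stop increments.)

Shutter speed: 1/80 → 1/100 → 1/125 → 1/160 → 1/200 → 1/250 — 1 2/3 stops faster (darker).
Need 1 2/3 stops brighter from the aperture: f/11 → f/10 → f/9 → f/8 → f/7.1 → f/6.3.

f/6.3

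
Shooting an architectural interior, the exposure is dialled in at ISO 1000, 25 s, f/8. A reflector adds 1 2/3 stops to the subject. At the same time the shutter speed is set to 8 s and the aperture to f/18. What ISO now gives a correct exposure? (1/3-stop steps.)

Scene light: 1 2/3 stops brighter.
Shutter speed: 25 → 20 → 15 → 13 → 10 → 8 — 1 2/3 stops faster (darker).
Aperture: f/8 → f/9 → f/10 → f/11 → f/13 → f/14 → f/16 → f/18 — 2 1/3 stops smaller aperture (darker).
Net so far: 2 1/3 stops darker. ISO: 1000 → 1250 → 1600 → 2000 → 2500 → 3200 → 4000 → 5000.

ISO 5000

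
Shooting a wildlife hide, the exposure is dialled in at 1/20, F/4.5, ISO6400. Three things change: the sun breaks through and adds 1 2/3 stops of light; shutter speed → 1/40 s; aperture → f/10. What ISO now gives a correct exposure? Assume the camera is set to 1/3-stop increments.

ISO 20000

Scene light: 1 2/3 stops brighter.
Shutter speed: 1/20 → 1/25 → 1/30 → 1/40 — 1 stop faster (darker).
Aperture: f/4.5 → f/5 → f/5.6 → f/6.3 → f/7.1 → f/8 → f/9 → f/10 — 2 1/3 stops smaller aperture (darker).
Net so far: 1 2/3 stops darker. ISO: 6400 → 8000 → 10000 → 12800 → 16000 → 20000.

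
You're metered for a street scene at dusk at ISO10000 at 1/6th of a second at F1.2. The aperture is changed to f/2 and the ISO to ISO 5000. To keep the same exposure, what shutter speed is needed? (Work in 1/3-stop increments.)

Aperture: f/1.2 → f/1.4 → f/1.6 → f/1.8 → f/2 — 1 1/3 stops stopped down (darker).
ISO: 10000 → 8000 → 6400 → 5000 — 1 stop dropped (darker).
Net change so far: 2 1/3 stops darker. Offset with the shutter speed: 1/6 → 1/5 → 1/4 → 0.3 → 0.4 → 0.5 → 0.6 → 0.8.

0.8 s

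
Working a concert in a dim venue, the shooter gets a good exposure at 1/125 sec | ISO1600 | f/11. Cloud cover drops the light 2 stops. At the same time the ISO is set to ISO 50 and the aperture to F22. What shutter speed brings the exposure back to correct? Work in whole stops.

4 s

Scene light: 2 stops darker.
ISO: 1600 → 800 → 400 → 200 → 100 → 50 — 5 stops dropped (darker).
Aperture: f/11 → f/16 → f/22 — 2 stops smaller aperture (darker).
Net so far: 9 stops darker. Shutter speed: 1/125 → 1/60 → 1/30 → 1/15 → 1/8 → 1/4 → 1/2 → 1 → 2 → 4.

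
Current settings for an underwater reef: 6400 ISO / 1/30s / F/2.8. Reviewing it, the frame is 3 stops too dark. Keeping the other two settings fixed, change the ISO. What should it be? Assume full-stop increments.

ISO 51200

Underexposed by 3 stops → need 3 stops brighter.
ISO: 6400 → 12800 → 25600 → 51200.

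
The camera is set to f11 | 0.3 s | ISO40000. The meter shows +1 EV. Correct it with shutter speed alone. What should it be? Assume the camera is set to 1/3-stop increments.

1/6s

Overexposed by 1 stop → need 1 stop darker.
Shutter speed: 0.3 → 1/4 → 1/5 → 1/6.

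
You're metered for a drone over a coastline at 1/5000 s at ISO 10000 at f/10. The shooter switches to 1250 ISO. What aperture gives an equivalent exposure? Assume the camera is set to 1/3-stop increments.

ISO: 10000 → 8000 → 6400 → 5000 → 4000 → 3200 → 2500 → 2000 → 1600 → 1250 — 3 stops lower (darker).
Need 3 stops brighter from the aperture: f/10 → f/9 → f/8 → f/7.1 → f/6.3 → f/5.6 → f/5 → f/4.5 → f/4 → f/3.5.

f/3.5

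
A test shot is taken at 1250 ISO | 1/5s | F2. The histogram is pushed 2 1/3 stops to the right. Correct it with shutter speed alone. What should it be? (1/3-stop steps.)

Overexposed by 2 1/3 stops → need 2 1/3 stops darker.
Shutter speed: 1/5 → 1/6 → 1/8 → 1/10 → 1/13 → 1/15 → 1/20 → 1/25.

1/25s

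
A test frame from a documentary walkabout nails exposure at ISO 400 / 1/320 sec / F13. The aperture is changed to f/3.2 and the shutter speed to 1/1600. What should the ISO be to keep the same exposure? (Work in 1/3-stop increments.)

Aperture: f/13 → f/11 → f/10 → f/9 → f/8 → f/7.1 → f/6.3 → f/5.6 → f/5 → f/4.5 → f/4 → f/3.5 → f/3.2 — 4 stops larger aperture (brighter).
Shutter speed: 1/320 → 1/400 → 1/500 → 1/640 → 1/800 → 1/1000 → 1/1250 → 1/1600 — 2 1/3 stops faster (darker).
Net change so far: 1 2/3 stops brighter. Offset with the ISO: 400 → 320 → 250 → 200 → 160 → 125.

ISO 125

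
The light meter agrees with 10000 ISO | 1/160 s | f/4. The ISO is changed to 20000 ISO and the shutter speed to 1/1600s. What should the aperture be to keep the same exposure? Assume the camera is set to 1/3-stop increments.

f/1.8

ISO: 10000 → 12800 → 16000 → 20000 — 1 stop higher (brighter).
Shutter speed: 1/160 → 1/200 → 1/250 → 1/320 → 1/400 → 1/500 → 1/640 → 1/800 → 1/1000 → 1/1250 → 1/1600 — 3 1/3 stops shorter (darker).
Net change so far: 2 1/3 stops darker. Offset with the aperture: f/4 → f/3.5 → f/3.2 → f/2.8 → f/2.5 → f/2.2 → f/2 → f/1.8.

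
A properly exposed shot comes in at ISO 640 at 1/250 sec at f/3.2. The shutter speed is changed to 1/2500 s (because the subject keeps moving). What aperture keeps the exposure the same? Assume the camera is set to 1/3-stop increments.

Shutter speed: 1/250 → 1/320 → 1/400 → 1/500 → 1/640 → 1/800 → 1/1000 → 1/1250 → 1/1600 → 1/2000 → 1/2500 — 3 1/3 stops shorter (darker).
Need 3 1/3 stops brighter from the aperture: f/3.2 → f/2.8 → f/2.5 → f/2.2 → f/2 → f/1.8 → f/1.6 → f/1.4 → f/1.2 → f/1.1 → f/1.0.

f/1.0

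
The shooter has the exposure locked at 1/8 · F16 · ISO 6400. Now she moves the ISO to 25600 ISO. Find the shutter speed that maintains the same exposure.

1/30s

ISO: 6400 → 12800 → 25600 — 2 stops raised (brighter).
Need 2 stops darker from the shutter speed: 1/8 → 1/15 → 1/30.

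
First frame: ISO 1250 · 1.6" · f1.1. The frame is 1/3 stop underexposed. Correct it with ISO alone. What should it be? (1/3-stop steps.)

ISO 1600

Underexposed by 1/3 stop → need 1/3 stop brighter.
ISO: 1250 → 1600.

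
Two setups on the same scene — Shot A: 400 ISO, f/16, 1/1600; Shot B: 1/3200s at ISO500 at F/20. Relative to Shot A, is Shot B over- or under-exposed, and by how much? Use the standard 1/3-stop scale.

Aperture: f/16 → f/18 → f/20 — 2/3 stop narrower (darker).
Shutter speed: 1/1600 → 1/2000 → 1/2500 → 1/3200 — 1 stop faster (darker).
ISO: 400 → 500 — 1/3 stop higher (brighter).
Net: −2/3 −1 +1/3 = −1 1/3 stops.

1 1/3 stops darker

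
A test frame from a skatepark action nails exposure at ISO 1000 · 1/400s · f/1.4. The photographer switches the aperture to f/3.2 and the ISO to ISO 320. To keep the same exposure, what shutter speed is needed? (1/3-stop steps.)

1/25s

Aperture: f/1.4 → f/1.6 → f/1.8 → f/2 → f/2.2 → f/2.5 → f/2.8 → f/3.2 — 2 1/3 stops stopped down (darker).
ISO: 1000 → 800 → 640 → 500 → 400 → 320 — 1 2/3 stops lower (darker).
Net change so far: 4 stops darker. Offset with the shutter speed: 1/400 → 1/320 → 1/250 → 1/200 → 1/160 → 1/125 → 1/100 → 1/80 → 1/60 → 1/50 → 1/40 → 1/30 → 1/25.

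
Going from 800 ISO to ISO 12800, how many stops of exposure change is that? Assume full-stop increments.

4 stops

800 → 1600 → 3200 → 6400 → 12800 — count the steps: 4 stops.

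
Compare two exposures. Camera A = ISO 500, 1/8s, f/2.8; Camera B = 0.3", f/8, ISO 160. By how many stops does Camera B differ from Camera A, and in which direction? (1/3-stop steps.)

Aperture: f/2.8 → f/3.2 → f/3.5 → f/4 → f/4.5 → f/5 → f/5.6 → f/6.3 → f/7.1 → f/8 — 3 stops narrower (darker).
Shutter speed: 1/8 → 1/6 → 1/5 → 1/4 → 0.3 — 1 1/3 stops slower (brighter).
ISO: 500 → 400 → 320 → 250 → 200 → 160 — 1 2/3 stops dropped (darker).
Net: −3 +1 1/3 −1 2/3 = −3 1/3 stops.

3 1/3 stops darker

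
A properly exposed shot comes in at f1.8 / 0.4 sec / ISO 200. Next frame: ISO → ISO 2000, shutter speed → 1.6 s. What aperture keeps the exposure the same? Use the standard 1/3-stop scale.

ISO: 200 → 250 → 320 → 400 → 500 → 640 → 800 → 1000 → 1250 → 1600 → 2000 — 3 1/3 stops raised (brighter).
Shutter speed: 0.4 → 0.5 → 0.6 → 0.8 → 1 → 1.3 → 1.6 — 2 stops slower (brighter).
Net change so far: 5 1/3 stops brighter. Offset with the aperture: f/1.8 → f/2 → f/2.2 → f/2.5 → f/2.8 → f/3.2 → f/3.5 → f/4 → f/4.5 → f/5 → f/5.6 → f/6.3 → f/7.1 → f/8 → f/9 → f/10 → f/11.

f/11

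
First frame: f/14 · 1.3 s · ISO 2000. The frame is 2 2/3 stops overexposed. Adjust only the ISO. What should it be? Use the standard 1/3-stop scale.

Overexposed by 2 2/3 stops → need 2 2/3 stops darker.
ISO: 2000 → 1600 → 1250 → 1000 → 800 → 640 → 500 → 400 → 320.

ISO 320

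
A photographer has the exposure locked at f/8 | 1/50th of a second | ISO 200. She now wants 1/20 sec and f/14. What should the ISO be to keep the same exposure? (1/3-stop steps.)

Shutter speed: 1/50 → 1/40 → 1/30 → 1/25 → 1/20 — 1 1/3 stops slower (brighter).
Aperture: f/8 → f/9 → f/10 → f/11 → f/13 → f/14 — 1 2/3 stops smaller aperture (darker).
Net change so far: 1/3 stop darker. Offset with the ISO: 200 → 250.

ISO 250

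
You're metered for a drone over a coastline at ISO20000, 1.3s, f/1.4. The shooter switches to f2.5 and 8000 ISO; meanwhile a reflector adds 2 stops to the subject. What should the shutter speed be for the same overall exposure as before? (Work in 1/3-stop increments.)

Scene light: 2 stops brighter.
Aperture: f/1.4 → f/1.6 → f/1.8 → f/2 → f/2.2 → f/2.5 — 1 2/3 stops stopped down (darker).
ISO: 20000 → 16000 → 12800 → 10000 → 8000 — 1 1/3 stops lower (darker).
Net so far: 1 stop darker. Shutter speed: 1.3 → 1.6 → 2 → 2.5.

2.5 s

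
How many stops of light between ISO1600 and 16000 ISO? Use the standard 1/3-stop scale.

3 1/3 stops

1600 → 2000 → 2500 → 3200 → 4000 → 5000 → 6400 → 8000 → 10000 → 12800 → 16000 — count the steps: 10 third-stops = 3 1/3 stops.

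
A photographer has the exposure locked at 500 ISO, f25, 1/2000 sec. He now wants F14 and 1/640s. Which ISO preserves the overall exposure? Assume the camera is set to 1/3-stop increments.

ISO 50

Aperture: f/25 → f/22 → f/20 → f/18 → f/16 → f/14 — 1 2/3 stops wider (brighter).
Shutter speed: 1/2000 → 1/1600 → 1/1250 → 1/1000 → 1/800 → 1/640 — 1 2/3 stops slower (brighter).
Net change so far: 3 1/3 stops brighter. Offset with the ISO: 500 → 400 → 320 → 250 → 200 → 160 → 125 → 100 → 80 → 64 → 50.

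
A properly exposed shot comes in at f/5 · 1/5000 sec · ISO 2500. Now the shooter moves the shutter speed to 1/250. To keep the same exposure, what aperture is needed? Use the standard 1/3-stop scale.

f/22

Shutter speed: 1/5000 → 1/4000 → 1/3200 → 1/2500 → 1/2000 → 1/1600 → 1/1250 → 1/1000 → 1/800 → 1/640 → 1/500 → 1/400 → 1/320 → 1/250 — 4 1/3 stops longer (brighter).
Need 4 1/3 stops darker from the aperture: f/5 → f/5.6 → f/6.3 → f/7.1 → f/8 → f/9 → f/10 → f/11 → f/13 → f/14 → f/16 → f/18 → f/20 → f/22.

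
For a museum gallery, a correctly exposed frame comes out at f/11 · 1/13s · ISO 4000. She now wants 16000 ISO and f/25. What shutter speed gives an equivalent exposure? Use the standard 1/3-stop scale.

1/10s

ISO: 4000 → 5000 → 6400 → 8000 → 10000 → 12800 → 16000 — 2 stops raised (brighter).
Aperture: f/11 → f/13 → f/14 → f/16 → f/18 → f/20 → f/22 → f/25 — 2 1/3 stops smaller aperture (darker).
Net change so far: 1/3 stop darker. Offset with the shutter speed: 1/13 → 1/10.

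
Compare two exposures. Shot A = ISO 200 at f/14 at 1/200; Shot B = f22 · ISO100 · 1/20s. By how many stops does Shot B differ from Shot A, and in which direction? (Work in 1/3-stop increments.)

Aperture: f/14 → f/16 → f/18 → f/20 → f/22 — 1 1/3 stops narrower (darker).
Shutter speed: 1/200 → 1/160 → 1/125 → 1/100 → 1/80 → 1/60 → 1/50 → 1/40 → 1/30 → 1/25 → 1/20 — 3 1/3 stops slower (brighter).
ISO: 200 → 160 → 125 → 100 — 1 stop dropped (darker).
Net: −1 1/3 +3 1/3 −1 = +1 stop.

1 stop brighter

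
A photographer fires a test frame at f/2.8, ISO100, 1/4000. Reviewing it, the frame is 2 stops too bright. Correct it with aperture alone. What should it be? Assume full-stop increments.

Overexposed by 2 stops → need 2 stops darker.
Aperture: f/2.8 → f/4 → f/5.6.

f/5.6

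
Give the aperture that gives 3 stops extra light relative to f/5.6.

Aperture: f/5.6 → f/4 → f/2.8 → f/2 — 3 stops opened up (brighter).

f/2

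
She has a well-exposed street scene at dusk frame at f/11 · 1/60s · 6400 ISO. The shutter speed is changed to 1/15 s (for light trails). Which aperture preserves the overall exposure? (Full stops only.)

Shutter speed: 1/60 → 1/30 → 1/15 — 2 stops longer (brighter).
Need 2 stops darker from the aperture: f/11 → f/16 → f/22.

f/22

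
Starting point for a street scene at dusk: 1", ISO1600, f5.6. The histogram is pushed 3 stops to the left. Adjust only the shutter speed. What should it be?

8 s

Underexposed by 3 stops → need 3 stops brighter.
Shutter speed: 1 → 2 → 4 → 8.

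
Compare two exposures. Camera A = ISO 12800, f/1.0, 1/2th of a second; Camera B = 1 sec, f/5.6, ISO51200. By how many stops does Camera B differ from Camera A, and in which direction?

2 stops darker

Aperture: f/1.0 → f/1.4 → f/2 → f/2.8 → f/4 → f/5.6 — 5 stops stopped down (darker).
Shutter speed: 1/2 → 1 — 1 stop longer (brighter).
ISO: 12800 → 25600 → 51200 — 2 stops raised (brighter).
Net: −5 +1 +2 = −2 stops.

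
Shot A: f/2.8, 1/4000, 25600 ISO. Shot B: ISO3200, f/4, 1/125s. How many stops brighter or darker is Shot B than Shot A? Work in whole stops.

1 stop brighter

Aperture: f/2.8 → f/4 — 1 stop narrower (darker).
Shutter speed: 1/4000 → 1/2000 → 1/1000 → 1/500 → 1/250 → 1/125 — 5 stops longer (brighter).
ISO: 25600 → 12800 → 6400 → 3200 — 3 stops dropped (darker).
Net: −1 +5 −3 = +1 stop.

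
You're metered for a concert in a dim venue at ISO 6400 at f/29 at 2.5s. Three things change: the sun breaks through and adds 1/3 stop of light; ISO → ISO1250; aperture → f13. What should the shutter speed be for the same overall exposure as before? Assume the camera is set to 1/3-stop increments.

2 s

Scene light: 1/3 stop brighter.
ISO: 6400 → 5000 → 4000 → 3200 → 2500 → 2000 → 1600 → 1250 — 2 1/3 stops dropped (darker).
Aperture: f/29 → f/25 → f/22 → f/20 → f/18 → f/16 → f/14 → f/13 — 2 1/3 stops opened up (brighter).
Net so far: 1/3 stop brighter. Shutter speed: 2.5 → 2.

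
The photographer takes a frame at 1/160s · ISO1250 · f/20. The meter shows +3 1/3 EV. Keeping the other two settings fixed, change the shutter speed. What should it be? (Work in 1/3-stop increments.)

1/1600s

Overexposed by 3 1/3 stops → need 3 1/3 stops darker.
Shutter speed: 1/160 → 1/200 → 1/250 → 1/320 → 1/400 → 1/500 → 1/640 → 1/800 → 1/1000 → 1/1250 → 1/1600.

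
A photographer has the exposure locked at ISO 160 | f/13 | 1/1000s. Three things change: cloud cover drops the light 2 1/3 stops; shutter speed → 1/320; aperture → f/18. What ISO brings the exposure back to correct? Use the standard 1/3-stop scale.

Scene light: 2 1/3 stops darker.
Shutter speed: 1/1000 → 1/800 → 1/640 → 1/500 → 1/400 → 1/320 — 1 2/3 stops longer (brighter).
Aperture: f/13 → f/14 → f/16 → f/18 — 1 stop narrower (darker).
Net so far: 1 2/3 stops darker. ISO: 160 → 200 → 250 → 320 → 400 → 500.

ISO 500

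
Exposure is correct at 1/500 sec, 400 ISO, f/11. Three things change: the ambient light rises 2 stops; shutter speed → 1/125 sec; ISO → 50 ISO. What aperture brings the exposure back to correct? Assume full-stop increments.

f/16

Scene light: 2 stops brighter.
Shutter speed: 1/500 → 1/250 → 1/125 — 2 stops longer (brighter).
ISO: 400 → 200 → 100 → 50 — 3 stops lower (darker).
Net so far: 1 stop brighter. Aperture: f/11 → f/16.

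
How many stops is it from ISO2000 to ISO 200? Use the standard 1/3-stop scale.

2000 → 1600 → 1250 → 1000 → 800 → 640 → 500 → 400 → 320 → 250 → 200 — count the steps: 10 third-stops = 3 1/3 stops.

3 1/3 stops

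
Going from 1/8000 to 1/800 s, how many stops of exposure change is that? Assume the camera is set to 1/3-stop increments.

3 1/3 stops

1/8000 → 1/6400 → 1/5000 → 1/4000 → 1/3200 → 1/2500 → 1/2000 → 1/1600 → 1/1250 → 1/1000 → 1/800 — count the steps: 10 third-stops = 3 1/3 stops.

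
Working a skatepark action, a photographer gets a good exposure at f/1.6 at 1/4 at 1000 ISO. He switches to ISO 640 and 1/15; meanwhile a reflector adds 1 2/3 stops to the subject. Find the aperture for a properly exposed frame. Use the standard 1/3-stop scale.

f/1.1

Scene light: 1 2/3 stops brighter.
ISO: 1000 → 800 → 640 — 2/3 stop dropped (darker).
Shutter speed: 1/4 → 1/5 → 1/6 → 1/8 → 1/10 → 1/13 → 1/15 — 2 stops faster (darker).
Net so far: 1 stop darker. Aperture: f/1.6 → f/1.4 → f/1.2 → f/1.1.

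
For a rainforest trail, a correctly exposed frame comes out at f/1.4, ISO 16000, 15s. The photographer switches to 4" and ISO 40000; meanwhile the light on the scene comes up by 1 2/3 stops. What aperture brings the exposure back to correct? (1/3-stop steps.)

f/2

Scene light: 1 2/3 stops brighter.
Shutter speed: 15 → 13 → 10 → 8 → 6 → 5 → 4 — 2 stops shorter (darker).
ISO: 16000 → 20000 → 25600 → 32000 → 40000 — 1 1/3 stops raised (brighter).
Net so far: 1 stop brighter. Aperture: f/1.4 → f/1.6 → f/1.8 → f/2.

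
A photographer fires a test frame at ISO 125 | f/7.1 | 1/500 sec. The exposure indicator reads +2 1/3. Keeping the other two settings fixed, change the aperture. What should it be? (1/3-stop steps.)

Overexposed by 2 1/3 stops → need 2 1/3 stops darker.
Aperture: f/7.1 → f/8 → f/9 → f/10 → f/11 → f/13 → f/14 → f/16.

f/16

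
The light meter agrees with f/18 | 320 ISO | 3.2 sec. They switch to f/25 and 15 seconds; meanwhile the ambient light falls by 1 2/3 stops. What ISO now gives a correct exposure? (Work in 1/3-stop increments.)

Scene light: 1 2/3 stops darker.
Aperture: f/18 → f/20 → f/22 → f/25 — 1 stop narrower (darker).
Shutter speed: 3.2 → 4 → 5 → 6 → 8 → 10 → 13 → 15 — 2 1/3 stops longer (brighter).
Net so far: 1/3 stop darker. ISO: 320 → 400.

ISO 400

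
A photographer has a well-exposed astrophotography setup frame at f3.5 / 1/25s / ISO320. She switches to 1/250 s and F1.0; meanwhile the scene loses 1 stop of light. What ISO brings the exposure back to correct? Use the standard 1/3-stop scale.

Scene light: 1 stop darker.
Shutter speed: 1/25 → 1/30 → 1/40 → 1/50 → 1/60 → 1/80 → 1/100 → 1/125 → 1/160 → 1/200 → 1/250 — 3 1/3 stops shorter (darker).
Aperture: f/3.5 → f/3.2 → f/2.8 → f/2.5 → f/2.2 → f/2 → f/1.8 → f/1.6 → f/1.4 → f/1.2 → f/1.1 → f/1.0 — 3 2/3 stops opened up (brighter).
Net so far: 2/3 stop darker. ISO: 320 → 400 → 500.

ISO 500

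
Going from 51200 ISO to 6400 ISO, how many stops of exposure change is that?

3 stops

51200 → 25600 → 12800 → 6400 — count the steps: 3 stops.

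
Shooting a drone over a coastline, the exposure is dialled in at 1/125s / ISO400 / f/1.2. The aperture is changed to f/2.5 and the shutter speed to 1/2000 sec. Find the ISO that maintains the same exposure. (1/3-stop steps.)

ISO 25600

Aperture: f/1.2 → f/1.4 → f/1.6 → f/1.8 → f/2 → f/2.2 → f/2.5 — 2 stops smaller aperture (darker).
Shutter speed: 1/125 → 1/160 → 1/200 → 1/250 → 1/320 → 1/400 → 1/500 → 1/640 → 1/800 → 1/1000 → 1/1250 → 1/1600 → 1/2000 — 4 stops shorter (darker).
Net change so far: 6 stops darker. Offset with the ISO: 400 → 500 → 640 → 800 → 1000 → 1250 → 1600 → 2000 → 2500 → 3200 → 4000 → 5000 → 6400 → 8000 → 10000 → 12800 → 16000 → 20000 → 25600.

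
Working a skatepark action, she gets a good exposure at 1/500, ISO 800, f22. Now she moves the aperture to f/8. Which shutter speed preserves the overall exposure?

1/4000s

Aperture: f/22 → f/16 → f/11 → f/8 — 3 stops wider (brighter).
Need 3 stops darker from the shutter speed: 1/500 → 1/1000 → 1/2000 → 1/4000.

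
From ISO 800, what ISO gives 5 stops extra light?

ISO 25600

ISO: 800 → 1600 → 3200 → 6400 → 12800 → 25600 — 5 stops raised (brighter).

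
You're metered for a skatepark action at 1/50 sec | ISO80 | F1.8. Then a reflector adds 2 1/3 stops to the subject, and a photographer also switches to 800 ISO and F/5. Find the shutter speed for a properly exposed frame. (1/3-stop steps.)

Scene light: 2 1/3 stops brighter.
ISO: 80 → 100 → 125 → 160 → 200 → 250 → 320 → 400 → 500 → 640 → 800 — 3 1/3 stops raised (brighter).
Aperture: f/1.8 → f/2 → f/2.2 → f/2.5 → f/2.8 → f/3.2 → f/3.5 → f/4 → f/4.5 → f/5 — 3 stops narrower (darker).
Net so far: 2 2/3 stops brighter. Shutter speed: 1/50 → 1/60 → 1/80 → 1/100 → 1/125 → 1/160 → 1/200 → 1/250 → 1/320.

1/320s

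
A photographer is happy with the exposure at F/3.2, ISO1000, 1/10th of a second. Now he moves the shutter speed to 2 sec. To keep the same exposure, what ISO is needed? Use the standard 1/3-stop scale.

Shutter speed: 1/10 → 1/8 → 1/6 → 1/5 → 1/4 → 0.3 → 0.4 → 0.5 → 0.6 → 0.8 → 1 → 1.3 → 1.6 → 2 — 4 1/3 stops slower (brighter).
Need 4 1/3 stops darker from the ISO: 1000 → 800 → 640 → 500 → 400 → 320 → 250 → 200 → 160 → 125 → 100 → 80 → 64 → 50.

ISO 50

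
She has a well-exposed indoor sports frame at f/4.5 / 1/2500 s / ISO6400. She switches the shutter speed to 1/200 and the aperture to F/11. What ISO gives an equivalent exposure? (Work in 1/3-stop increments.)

ISO 3200

Shutter speed: 1/2500 → 1/2000 → 1/1600 → 1/1250 → 1/1000 → 1/800 → 1/640 → 1/500 → 1/400 → 1/320 → 1/250 → 1/200 — 3 2/3 stops longer (brighter).
Aperture: f/4.5 → f/5 → f/5.6 → f/6.3 → f/7.1 → f/8 → f/9 → f/10 → f/11 — 2 2/3 stops smaller aperture (darker).
Net change so far: 1 stop brighter. Offset with the ISO: 6400 → 5000 → 4000 → 3200.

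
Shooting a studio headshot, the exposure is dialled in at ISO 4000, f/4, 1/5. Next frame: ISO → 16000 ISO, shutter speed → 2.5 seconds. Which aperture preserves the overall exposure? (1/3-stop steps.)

f/29

ISO: 4000 → 5000 → 6400 → 8000 → 10000 → 12800 → 16000 — 2 stops raised (brighter).
Shutter speed: 1/5 → 1/4 → 0.3 → 0.4 → 0.5 → 0.6 → 0.8 → 1 → 1.3 → 1.6 → 2 → 2.5 — 3 2/3 stops slower (brighter).
Net change so far: 5 2/3 stops brighter. Offset with the aperture: f/4 → f/4.5 → f/5 → f/5.6 → f/6.3 → f/7.1 → f/8 → f/9 → f/10 → f/11 → f/13 → f/14 → f/16 → f/18 → f/20 → f/22 → f/25 → f/29.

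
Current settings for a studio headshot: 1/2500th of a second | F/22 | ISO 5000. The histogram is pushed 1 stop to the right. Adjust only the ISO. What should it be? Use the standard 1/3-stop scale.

Overexposed by 1 stop → need 1 stop darker.
ISO: 5000 → 4000 → 3200 → 2500.

ISO 2500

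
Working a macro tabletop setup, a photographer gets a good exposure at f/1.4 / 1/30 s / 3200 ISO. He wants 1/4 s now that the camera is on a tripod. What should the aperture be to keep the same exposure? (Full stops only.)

f/4

Shutter speed: 1/30 → 1/15 → 1/8 → 1/4 — 3 stops slower (brighter).
Need 3 stops darker from the aperture: f/1.4 → f/2 → f/2.8 → f/4.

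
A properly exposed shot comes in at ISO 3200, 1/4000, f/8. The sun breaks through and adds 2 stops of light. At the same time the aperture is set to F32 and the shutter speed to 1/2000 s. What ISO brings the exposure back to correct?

ISO 6400

Scene light: 2 stops brighter.
Aperture: f/8 → f/11 → f/16 → f/22 → f/32 — 4 stops narrower (darker).
Shutter speed: 1/4000 → 1/2000 — 1 stop longer (brighter).
Net so far: 1 stop darker. ISO: 3200 → 6400.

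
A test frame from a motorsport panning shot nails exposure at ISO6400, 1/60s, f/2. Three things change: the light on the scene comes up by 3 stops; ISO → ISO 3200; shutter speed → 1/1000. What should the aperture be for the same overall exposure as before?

Scene light: 3 stops brighter.
ISO: 6400 → 3200 — 1 stop lower (darker).
Shutter speed: 1/60 → 1/125 → 1/250 → 1/500 → 1/1000 — 4 stops faster (darker).
Net so far: 2 stops darker. Aperture: f/2 → f/1.4 → f/1.0.

f/1.0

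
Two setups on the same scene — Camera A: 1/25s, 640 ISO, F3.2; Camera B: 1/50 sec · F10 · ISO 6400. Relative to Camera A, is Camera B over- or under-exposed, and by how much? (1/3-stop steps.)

Aperture: f/3.2 → f/3.5 → f/4 → f/4.5 → f/5 → f/5.6 → f/6.3 → f/7.1 → f/8 → f/9 → f/10 — 3 1/3 stops smaller aperture (darker).
Shutter speed: 1/25 → 1/30 → 1/40 → 1/50 — 1 stop faster (darker).
ISO: 640 → 800 → 1000 → 1250 → 1600 → 2000 → 2500 → 3200 → 4000 → 5000 → 6400 — 3 1/3 stops higher (brighter).
Net: −3 1/3 −1 +3 1/3 = −1 stop.

1 stop darker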